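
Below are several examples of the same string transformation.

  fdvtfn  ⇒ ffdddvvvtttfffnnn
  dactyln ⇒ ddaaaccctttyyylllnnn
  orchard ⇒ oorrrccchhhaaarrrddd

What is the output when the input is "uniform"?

uunnniiifffooorrrmmm

Looking at the pairs, the operation is to repeat every character 3 times, then delete the first character.
Starting from "uniform": after the first operation, "uuunnniiifffooorrrmmm"; after the second, "uunnniiifffooorrrmmm".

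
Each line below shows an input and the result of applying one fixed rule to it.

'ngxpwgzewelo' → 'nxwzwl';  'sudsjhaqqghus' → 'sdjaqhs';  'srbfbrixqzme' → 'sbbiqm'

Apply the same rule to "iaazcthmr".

The rule is to keep every other character starting from the first (positions 1st, 3rd, 5th, ...).
Applying that to "iaazcthmr" gives "iachr".

iachr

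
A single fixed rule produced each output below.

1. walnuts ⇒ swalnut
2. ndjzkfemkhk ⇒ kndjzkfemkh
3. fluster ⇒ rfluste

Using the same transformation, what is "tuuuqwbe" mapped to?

The pattern: move the last character to the front.
For "tuuuqwbe" the result is "etuuuqwb".

etuuuqwb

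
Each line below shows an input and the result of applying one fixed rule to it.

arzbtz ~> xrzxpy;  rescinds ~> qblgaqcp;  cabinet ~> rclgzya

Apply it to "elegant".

rlyecjc

The transformation: shift every letter 2 places backward in the alphabet (wrapping around), then reverse the string.
For "elegant", step one produces "cjceylr"; step two turns that into "rlyecjc".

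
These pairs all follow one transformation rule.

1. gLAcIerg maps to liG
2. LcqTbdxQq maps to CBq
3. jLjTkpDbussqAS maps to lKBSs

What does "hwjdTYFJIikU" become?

WtjK

What's happening: flip the case of every letter, then keep one character in every 3, starting at position 2 (positions 2nd, 5th, 8th, ...).
Working it through for "hwjdTYFJIikU": intermediate "HWJDtyfjiIKu", final "WtjK".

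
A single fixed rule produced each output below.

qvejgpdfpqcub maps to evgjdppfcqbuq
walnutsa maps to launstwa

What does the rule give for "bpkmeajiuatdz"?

kpemjauitazdb

Each output is the input with this applied: move the first character to the end, then swap each adjacent pair of characters (1↔2, 3↔4, ...).
Applying both steps to "bpkmeajiuatdz": "pkmeajiuatdzb", then "kpemjauitazdb".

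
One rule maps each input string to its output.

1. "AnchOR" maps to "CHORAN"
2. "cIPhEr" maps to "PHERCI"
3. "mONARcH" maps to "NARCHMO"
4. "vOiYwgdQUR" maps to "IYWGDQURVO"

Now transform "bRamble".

The transformation: move the first 2 characters to the end (rotate left by 2), then convert every letter to uppercase.
Applying both steps to "bRamble": "amblebR", then "AMBLEBR".

AMBLEBR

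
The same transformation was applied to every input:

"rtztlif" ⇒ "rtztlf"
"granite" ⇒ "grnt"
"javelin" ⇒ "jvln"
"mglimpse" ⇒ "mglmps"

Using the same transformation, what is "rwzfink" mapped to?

The transformation: remove every vowel.
Doing the same to "rwzfink": "rwzfnk".

rwzfnk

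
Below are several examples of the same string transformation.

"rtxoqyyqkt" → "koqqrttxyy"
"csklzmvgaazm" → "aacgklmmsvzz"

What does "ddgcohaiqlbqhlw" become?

Each output is the input with this applied: sort the characters into alphabetical order.
Doing the same to "ddgcohaiqlbqhlw": "abcddghhilloqqw".

abcddghhilloqqw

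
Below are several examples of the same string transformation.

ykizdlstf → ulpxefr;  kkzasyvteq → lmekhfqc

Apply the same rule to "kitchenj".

fotqzv

What's happening: shift every letter 12 places forward in the alphabet (wrapping around), then delete the first 2 characters.
Applying both steps to "kitchenj": "wufotqzv", then "fotqzv".
(Check on "kkzasyvteq": → "wwlmekhfqc" → "lmekhfqc" ✓)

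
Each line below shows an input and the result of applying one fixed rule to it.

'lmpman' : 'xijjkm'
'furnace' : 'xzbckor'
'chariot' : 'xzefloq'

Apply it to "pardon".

The transformation: sort the characters into alphabetical order, then shift every letter 3 places backward in the alphabet (wrapping around).
Applying both steps to "pardon": "adnopr", then "xaklmo".

xaklmo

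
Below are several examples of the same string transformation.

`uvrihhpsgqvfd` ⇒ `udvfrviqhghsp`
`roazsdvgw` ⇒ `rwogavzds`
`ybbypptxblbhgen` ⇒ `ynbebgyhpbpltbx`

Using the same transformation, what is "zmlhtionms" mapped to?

Each output is the input with this applied: take characters alternately from the front and the back (1st, last, 2nd, 2nd-last, ...).
"zmlhtionms" → "zsmmlnhoti".

zsmmlnhoti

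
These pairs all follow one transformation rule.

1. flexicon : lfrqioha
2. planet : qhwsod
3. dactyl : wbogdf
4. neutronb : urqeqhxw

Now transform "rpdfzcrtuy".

fuwxbusgic

The rule is to shift every letter 3 places forward in the alphabet (wrapping around), then swap the front and back halves of the string.
"rpdfzcrtuy" → "usgicfuwxb" → "fuwxbusgic".
(Check on "flexicon": → "iohalfrq" → "lfrqioha" ✓)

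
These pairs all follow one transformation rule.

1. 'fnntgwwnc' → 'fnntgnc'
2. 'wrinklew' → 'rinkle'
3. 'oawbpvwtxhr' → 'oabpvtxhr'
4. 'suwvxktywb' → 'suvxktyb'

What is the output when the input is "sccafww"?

sccaf

The pattern: remove every "w".
Doing the same to "sccafww": "sccaf".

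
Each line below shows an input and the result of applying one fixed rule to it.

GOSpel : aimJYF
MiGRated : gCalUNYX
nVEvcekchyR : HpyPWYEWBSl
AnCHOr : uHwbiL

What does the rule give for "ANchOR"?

In each case the input is transformed by: shift every letter 6 places backward in the alphabet (wrapping around), then flip the case of every letter.
On "ANchOR": the first step gives "UHwbIL", and the second then gives "uhWBil".
(Check on "GOSpel": → "AIMjyf" → "aimJYF" ✓)

uhWBil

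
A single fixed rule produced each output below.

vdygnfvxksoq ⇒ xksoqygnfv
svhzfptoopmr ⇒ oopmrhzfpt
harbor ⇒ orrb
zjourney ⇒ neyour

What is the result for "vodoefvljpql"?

ljpqldoefv

What's happening: delete the first 2 characters, then swap the front and back halves of the string.
On "vodoefvljpql" that produces "ljpqldoefv".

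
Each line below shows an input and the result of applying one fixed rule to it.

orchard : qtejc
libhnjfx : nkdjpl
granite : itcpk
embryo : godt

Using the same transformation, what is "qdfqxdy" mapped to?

The rule is to delete the last 2 characters, then shift every letter 2 places forward in the alphabet (wrapping around).
Applying both steps to "qdfqxdy": "qdfqx", then "sfhsz".

sfhsz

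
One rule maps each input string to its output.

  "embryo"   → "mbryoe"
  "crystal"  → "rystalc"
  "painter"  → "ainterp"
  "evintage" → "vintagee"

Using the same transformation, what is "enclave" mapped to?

What's happening: move the first character to the end.
For "enclave" the result is "nclavee".

nclavee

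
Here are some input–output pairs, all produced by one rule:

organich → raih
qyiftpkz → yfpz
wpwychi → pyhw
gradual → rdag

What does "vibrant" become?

irnv

The pattern: move the first character to the end, then keep every other character starting from the first (positions 1st, 3rd, 5th, ...).
For "vibrant", step one produces "ibrantv"; step two turns that into "irnv".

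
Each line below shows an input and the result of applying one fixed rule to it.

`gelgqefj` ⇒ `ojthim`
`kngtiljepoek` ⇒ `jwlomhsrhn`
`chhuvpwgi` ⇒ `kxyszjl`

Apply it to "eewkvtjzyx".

znywmcba

The pattern: shift every letter 3 places forward in the alphabet (wrapping around), then delete the first 2 characters.
For "eewkvtjzyx", step one produces "hhznywmcba"; step two turns that into "znywmcba".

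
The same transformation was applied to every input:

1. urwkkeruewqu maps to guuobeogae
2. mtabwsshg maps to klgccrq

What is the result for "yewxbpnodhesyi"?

ghlzxynrocis

The rule is to shift every letter 10 places forward in the alphabet (wrapping around), then delete the first 2 characters.
Applying both steps to "yewxbpnodhesyi": "ioghlzxynrocis", then "ghlzxynrocis".
(Check on "urwkkeruewqu": → "ebguuobeogae" → "guuobeogae" ✓)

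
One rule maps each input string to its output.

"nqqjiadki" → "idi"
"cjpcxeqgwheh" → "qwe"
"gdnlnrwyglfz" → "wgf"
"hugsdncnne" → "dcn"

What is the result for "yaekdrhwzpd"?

The rule is to keep every other character starting from the first (positions 1st, 3rd, 5th, ...), then keep only the last 3 characters.
On "yaekdrhwzpd": the first step gives "yedhzd", and the second then gives "hzd".
(Check on "gdnlnrwyglfz": → "gnnwgf" → "wgf" ✓)

hzd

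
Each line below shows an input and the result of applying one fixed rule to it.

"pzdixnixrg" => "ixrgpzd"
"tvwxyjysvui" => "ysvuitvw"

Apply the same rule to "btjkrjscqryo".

Rule — move the first 3 characters to the end (rotate left by 3), then delete the first 3 characters.
"btjkrjscqryo" → "krjscqryobtj" → "scqryobtj".

scqryobtj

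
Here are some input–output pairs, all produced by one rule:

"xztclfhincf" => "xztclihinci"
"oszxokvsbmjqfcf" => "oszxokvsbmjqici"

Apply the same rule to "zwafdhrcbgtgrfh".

zwaidhrcbgtgrih

The transformation: replace every "f" with "i".
Doing the same to "zwafdhrcbgtgrfh": "zwaidhrcbgtgrih".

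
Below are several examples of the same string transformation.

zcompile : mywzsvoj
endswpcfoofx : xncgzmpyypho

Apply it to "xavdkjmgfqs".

kfnutwqpach

What's happening: move the first character to the end, then shift every letter 10 places forward in the alphabet (wrapping around).
Working it through for "xavdkjmgfqs": intermediate "avdkjmgfqsx", final "kfnutwqpach".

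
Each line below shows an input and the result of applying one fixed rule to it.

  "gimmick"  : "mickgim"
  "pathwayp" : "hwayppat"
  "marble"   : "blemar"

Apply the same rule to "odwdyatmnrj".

Rule — move the first 3 characters to the end (rotate left by 3).
For "odwdyatmnrj" the result is "dyatmnrjodw".

dyatmnrjodw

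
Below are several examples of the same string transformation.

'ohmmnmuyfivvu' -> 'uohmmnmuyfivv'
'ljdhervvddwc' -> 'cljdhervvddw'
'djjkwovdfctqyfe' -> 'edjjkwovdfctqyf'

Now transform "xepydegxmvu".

Looking at the pairs, the operation is to move the last character to the front.
So "xepydegxmvu" becomes "uxepydegxmv".

uxepydegxmv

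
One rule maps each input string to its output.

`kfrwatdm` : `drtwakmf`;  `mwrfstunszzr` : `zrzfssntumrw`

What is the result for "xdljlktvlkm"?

In each case the input is transformed by: take characters alternately from the front and the back (1st, last, 2nd, 2nd-last, ...), then move the first 3 characters to the end (rotate left by 3).
Starting from "xdljlktvlkm": after the first operation, "xmdklljvltk"; after the second, "klljvltkxmd".

klljvltkxmd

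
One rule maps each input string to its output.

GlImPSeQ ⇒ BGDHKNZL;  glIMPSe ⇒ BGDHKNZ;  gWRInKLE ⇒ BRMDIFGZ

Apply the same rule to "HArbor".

In each case the input is transformed by: shift every letter 5 places backward in the alphabet (wrapping around), then convert every letter to uppercase.
For "HArbor" the result is "CVMWJM".

CVMWJM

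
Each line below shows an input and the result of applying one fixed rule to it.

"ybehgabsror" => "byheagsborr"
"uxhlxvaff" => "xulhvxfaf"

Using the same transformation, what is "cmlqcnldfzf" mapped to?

The pattern: swap each adjacent pair of characters (1↔2, 3↔4, ...).
"cmlqcnldfzf" → "mcqlncdlzff".

mcqlncdlzff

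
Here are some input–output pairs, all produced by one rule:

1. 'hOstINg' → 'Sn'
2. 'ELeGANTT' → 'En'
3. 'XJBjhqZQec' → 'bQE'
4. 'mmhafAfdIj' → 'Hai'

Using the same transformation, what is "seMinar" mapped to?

mA

The pattern: keep one character in every 3, starting at position 3 (positions 3rd, 6th, 9th, ...), then flip the case of every letter.
On "seMinar": the first step gives "Ma", and the second then gives "mA".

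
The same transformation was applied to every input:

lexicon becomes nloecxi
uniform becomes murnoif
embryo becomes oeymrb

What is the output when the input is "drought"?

tdhrgou

What's happening: take characters alternately from the front and the back (1st, last, 2nd, 2nd-last, ...), then swap each adjacent pair of characters (1↔2, 3↔4, ...).
On "drought": the first step gives "dtrhogu", and the second then gives "tdhrgou".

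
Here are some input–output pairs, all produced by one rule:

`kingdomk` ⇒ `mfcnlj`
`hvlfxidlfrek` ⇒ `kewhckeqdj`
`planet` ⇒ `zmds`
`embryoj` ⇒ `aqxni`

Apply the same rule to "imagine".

zfhmd

Each output is the input with this applied: shift every letter 1 place backward in the alphabet (wrapping around), then delete the first 2 characters.
So "imagine" becomes "zfhmd".
(Check on "planet": → "okzmds" → "zmds" ✓)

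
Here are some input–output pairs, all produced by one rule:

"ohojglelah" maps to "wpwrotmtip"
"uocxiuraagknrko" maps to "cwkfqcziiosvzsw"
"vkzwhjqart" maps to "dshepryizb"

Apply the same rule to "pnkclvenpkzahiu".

xvsktdmvxshipqc

The rule is to shift every letter 8 places forward in the alphabet (wrapping around).
"pnkclvenpkzahiu" → "xvsktdmvxshipqc".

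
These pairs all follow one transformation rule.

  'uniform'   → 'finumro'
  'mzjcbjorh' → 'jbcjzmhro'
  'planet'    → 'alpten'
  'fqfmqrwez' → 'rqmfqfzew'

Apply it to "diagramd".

Looking at the pairs, the operation is to move the last 3 characters to the front (rotate right by 3), then reverse the string.
Starting from "diagramd": after the first operation, "amddiagr"; after the second, "rgaiddma".
(Check on "mzjcbjorh": → "orhmzjcbj" → "jbcjzmhro" ✓)

rgaiddma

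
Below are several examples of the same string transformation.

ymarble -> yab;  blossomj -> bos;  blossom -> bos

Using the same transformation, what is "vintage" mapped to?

vna

The pattern: keep every other character starting from the first (positions 1st, 3rd, 5th, ...), then delete the last character.
"vintage" → "vna".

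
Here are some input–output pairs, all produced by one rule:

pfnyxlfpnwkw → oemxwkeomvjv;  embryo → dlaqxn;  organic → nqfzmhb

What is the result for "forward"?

enqvzqc

The transformation: shift every letter 1 place backward in the alphabet (wrapping around).
Applying that to "forward" gives "enqvzqc".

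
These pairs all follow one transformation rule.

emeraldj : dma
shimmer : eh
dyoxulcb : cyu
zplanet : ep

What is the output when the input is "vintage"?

What's happening: move the last 3 characters to the front (rotate right by 3), then keep one character in every 3, starting at position 2 (positions 2nd, 5th, 8th, ...).
On "vintage": the first step gives "agevint", and the second then gives "gi".

gi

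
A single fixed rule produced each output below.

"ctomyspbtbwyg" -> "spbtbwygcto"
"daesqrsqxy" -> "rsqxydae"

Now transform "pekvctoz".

The transformation: move the first 3 characters to the end (rotate left by 3), then delete the first 2 characters.
"pekvctoz" → "vctozpek" → "tozpek".
(Check on "daesqrsqxy": → "sqrsqxydae" → "rsqxydae" ✓)

tozpek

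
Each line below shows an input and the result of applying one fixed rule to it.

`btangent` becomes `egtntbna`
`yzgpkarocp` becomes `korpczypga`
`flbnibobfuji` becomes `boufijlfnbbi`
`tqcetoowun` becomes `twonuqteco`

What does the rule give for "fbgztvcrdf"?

The rule is to swap each adjacent pair of characters (1↔2, 3↔4, ...), then swap the front and back halves of the string.
"fbgztvcrdf" → "bfzgvtrcfd" → "trcfdbfzgv".

trcfdbfzgv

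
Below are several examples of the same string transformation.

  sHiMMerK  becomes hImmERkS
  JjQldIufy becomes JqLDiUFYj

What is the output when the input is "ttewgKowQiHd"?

Looking at the pairs, the operation is to move the first character to the end, then flip the case of every letter.
On "ttewgKowQiHd" that produces "TEWGkOWqIhDT".
(Check on "sHiMMerK": → "HiMMerKs" → "hImmERkS" ✓)

TEWGkOWqIhDT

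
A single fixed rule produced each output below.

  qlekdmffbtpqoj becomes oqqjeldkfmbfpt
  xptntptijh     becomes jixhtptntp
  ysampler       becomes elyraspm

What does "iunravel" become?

evilnuar

The rule is to move the last 3 characters to the front (rotate right by 3), then swap each adjacent pair of characters (1↔2, 3↔4, ...).
Starting from "iunravel": after the first operation, "veliunra"; after the second, "evilnuar".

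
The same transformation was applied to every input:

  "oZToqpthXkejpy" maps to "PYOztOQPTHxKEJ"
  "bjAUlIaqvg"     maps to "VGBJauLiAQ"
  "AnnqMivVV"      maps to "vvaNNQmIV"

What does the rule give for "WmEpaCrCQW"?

In each case the input is transformed by: move the last 2 characters to the front (rotate right by 2), then flip the case of every letter.
Starting from "WmEpaCrCQW": after the first operation, "QWWmEpaCrC"; after the second, "qwwMePAcRc".

qwwMePAcRc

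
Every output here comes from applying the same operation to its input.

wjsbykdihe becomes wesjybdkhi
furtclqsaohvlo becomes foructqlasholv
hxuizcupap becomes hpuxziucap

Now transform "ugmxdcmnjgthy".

uymgdxmcjntgh

The rule is to move the last character to the front, then swap each adjacent pair of characters (1↔2, 3↔4, ...).
For "ugmxdcmnjgthy", step one produces "yugmxdcmnjgth"; step two turns that into "uymgdxmcjntgh".
(Check on "furtclqsaohvlo": → "ofurtclqsaohvl" → "foructqlasholv" ✓)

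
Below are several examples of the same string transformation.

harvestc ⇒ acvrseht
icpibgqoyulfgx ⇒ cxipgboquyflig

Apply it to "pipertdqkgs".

iseptrqdgkp

The transformation: swap the first and last characters, then swap each adjacent pair of characters (1↔2, 3↔4, ...).
Applying both steps to "pipertdqkgs": "sipertdqkgp", then "iseptrqdgkp".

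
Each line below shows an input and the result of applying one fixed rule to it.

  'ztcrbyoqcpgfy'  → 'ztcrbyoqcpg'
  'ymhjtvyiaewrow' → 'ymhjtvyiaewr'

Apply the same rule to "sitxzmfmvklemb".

sitxzmfmvkle

In each case the input is transformed by: delete the last 2 characters.
For "sitxzmfmvklemb" the result is "sitxzmfmvkle".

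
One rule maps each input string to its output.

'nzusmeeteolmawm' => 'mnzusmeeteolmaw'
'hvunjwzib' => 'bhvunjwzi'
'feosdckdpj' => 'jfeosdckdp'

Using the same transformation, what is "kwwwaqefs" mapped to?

skwwwaqef

In each case the input is transformed by: move the last character to the front.
So "kwwwaqefs" becomes "skwwwaqef".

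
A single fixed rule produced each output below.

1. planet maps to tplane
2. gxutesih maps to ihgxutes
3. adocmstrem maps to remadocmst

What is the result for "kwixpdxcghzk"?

ghzkkwixpdxc

In each case the input is transformed by: move the first 2 characters to the end (rotate left by 2), then swap the front and back halves of the string.
Starting from "kwixpdxcghzk": after the first operation, "ixpdxcghzkkw"; after the second, "ghzkkwixpdxc".
(Check on "gxutesih": → "utesihgx" → "ihgxutes" ✓)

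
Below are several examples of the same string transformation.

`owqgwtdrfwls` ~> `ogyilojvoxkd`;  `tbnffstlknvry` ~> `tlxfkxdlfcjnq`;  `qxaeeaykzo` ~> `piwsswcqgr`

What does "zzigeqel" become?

rryaiwdw

In each case the input is transformed by: swap each adjacent pair of characters (1↔2, 3↔4, ...), then shift every letter 8 places backward in the alphabet (wrapping around).
Starting from "zzigeqel": after the first operation, "zzgiqele"; after the second, "rryaiwdw".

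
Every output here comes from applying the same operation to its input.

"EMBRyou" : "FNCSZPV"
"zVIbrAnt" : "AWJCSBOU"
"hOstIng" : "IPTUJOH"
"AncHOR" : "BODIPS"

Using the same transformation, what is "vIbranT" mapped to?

WJCSBOU

The rule is to shift every letter 1 place forward in the alphabet (wrapping around), then convert every letter to uppercase.
Working it through for "vIbranT": intermediate "wJcsboU", final "WJCSBOU".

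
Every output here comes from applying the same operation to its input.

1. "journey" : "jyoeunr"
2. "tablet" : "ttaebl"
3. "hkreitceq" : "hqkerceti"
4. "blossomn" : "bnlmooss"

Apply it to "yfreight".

In each case the input is transformed by: take characters alternately from the front and the back (1st, last, 2nd, 2nd-last, ...).
"yfreight" → "ytfhrgei".

ytfhrgei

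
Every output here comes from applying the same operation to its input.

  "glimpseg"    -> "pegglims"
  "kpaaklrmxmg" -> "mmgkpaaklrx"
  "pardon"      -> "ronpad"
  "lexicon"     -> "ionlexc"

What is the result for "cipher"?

Rule — move the last 3 characters to the front (rotate right by 3), then swap the first and last characters.
For "cipher", step one produces "hercip"; step two turns that into "percih".

percih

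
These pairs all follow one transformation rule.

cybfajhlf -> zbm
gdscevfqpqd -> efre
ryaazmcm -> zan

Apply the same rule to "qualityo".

vjp

The transformation: keep one character in every 3, starting at position 2 (positions 2nd, 5th, 8th, ...), then shift every letter 1 place forward in the alphabet (wrapping around).
"qualityo" → "uio" → "vjp".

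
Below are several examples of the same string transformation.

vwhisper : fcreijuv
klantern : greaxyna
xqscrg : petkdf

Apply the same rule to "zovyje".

Each output is the input with this applied: swap the front and back halves of the string, then shift every letter 13 places forward in the alphabet (wrapping around) — i.e. ROT13.
Working it through for "zovyje": intermediate "yjezov", final "lwrmbi".

lwrmbi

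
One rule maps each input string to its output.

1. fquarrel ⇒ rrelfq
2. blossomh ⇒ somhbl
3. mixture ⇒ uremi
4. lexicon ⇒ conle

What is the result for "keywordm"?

ordmke

Looking at the pairs, the operation is to move the first 2 characters to the end (rotate left by 2), then delete the first 2 characters.
On "keywordm" that produces "ordmke".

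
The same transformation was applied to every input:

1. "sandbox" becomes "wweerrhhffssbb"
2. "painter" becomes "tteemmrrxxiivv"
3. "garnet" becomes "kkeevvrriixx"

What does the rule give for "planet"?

The transformation: shift every letter 4 places forward in the alphabet (wrapping around), then double every character.
Applying that to "planet" gives "ttppeerriixx".

ttppeerriixx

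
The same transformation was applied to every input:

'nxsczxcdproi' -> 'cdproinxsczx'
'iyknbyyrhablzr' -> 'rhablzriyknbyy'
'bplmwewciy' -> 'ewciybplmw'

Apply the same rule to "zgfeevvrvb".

Each output is the input with this applied: swap the front and back halves of the string.
On "zgfeevvrvb" that produces "vvrvbzgfee".

vvrvbzgfee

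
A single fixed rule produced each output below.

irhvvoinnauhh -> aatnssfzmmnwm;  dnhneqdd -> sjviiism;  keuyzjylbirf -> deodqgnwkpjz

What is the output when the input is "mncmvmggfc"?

rarllkhrsh

The rule is to shift every letter 5 places forward in the alphabet (wrapping around), then move the first 3 characters to the end (rotate left by 3).
Working it through for "mncmvmggfc": intermediate "rshrarllkh", final "rarllkhrsh".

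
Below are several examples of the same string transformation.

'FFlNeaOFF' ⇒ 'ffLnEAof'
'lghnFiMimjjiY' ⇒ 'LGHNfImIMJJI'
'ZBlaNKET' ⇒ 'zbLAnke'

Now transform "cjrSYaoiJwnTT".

CJRsyAOIjWNt

What's happening: flip the case of every letter, then delete the last character.
Working it through for "cjrSYaoiJwnTT": intermediate "CJRsyAOIjWNtt", final "CJRsyAOIjWNt".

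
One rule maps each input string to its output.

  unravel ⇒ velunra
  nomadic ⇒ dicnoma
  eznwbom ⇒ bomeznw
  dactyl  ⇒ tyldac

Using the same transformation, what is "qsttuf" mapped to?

The rule is to move the last 3 characters to the front (rotate right by 3).
So "qsttuf" becomes "tufqst".

tufqst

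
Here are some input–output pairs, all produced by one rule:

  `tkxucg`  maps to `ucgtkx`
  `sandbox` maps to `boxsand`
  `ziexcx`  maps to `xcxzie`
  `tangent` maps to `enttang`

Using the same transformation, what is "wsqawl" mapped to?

awlwsq

Rule — move the last 3 characters to the front (rotate right by 3).
Applying that to "wsqawl" gives "awlwsq".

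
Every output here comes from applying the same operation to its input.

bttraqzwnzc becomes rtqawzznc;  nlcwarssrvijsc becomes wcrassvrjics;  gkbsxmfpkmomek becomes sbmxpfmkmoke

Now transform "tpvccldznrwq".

The rule is to delete the first 2 characters, then swap each adjacent pair of characters (1↔2, 3↔4, ...).
For "tpvccldznrwq" the result is "cvlczdrnqw".

cvlczdrnqw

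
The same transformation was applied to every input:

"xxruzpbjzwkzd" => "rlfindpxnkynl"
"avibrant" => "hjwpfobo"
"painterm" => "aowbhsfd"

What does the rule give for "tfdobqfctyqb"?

The pattern: shift every letter 12 places backward in the alphabet (wrapping around), then swap the first and last characters.
Applying both steps to "tfdobqfctyqb": "htrcpetqhmep", then "ptrcpetqhmeh".

ptrcpetqhmeh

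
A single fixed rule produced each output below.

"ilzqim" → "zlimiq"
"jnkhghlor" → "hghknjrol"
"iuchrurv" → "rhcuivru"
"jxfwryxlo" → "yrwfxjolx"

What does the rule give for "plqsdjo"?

Looking at the pairs, the operation is to move the last 3 characters to the front (rotate right by 3), then reverse the string.
On "plqsdjo": the first step gives "djoplqs", and the second then gives "sqlpojd".

sqlpojd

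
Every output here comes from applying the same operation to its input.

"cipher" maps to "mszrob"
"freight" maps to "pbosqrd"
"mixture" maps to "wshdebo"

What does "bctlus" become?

lmdvec

What's happening: shift every letter 10 places forward in the alphabet (wrapping around).
"bctlus" → "lmdvec".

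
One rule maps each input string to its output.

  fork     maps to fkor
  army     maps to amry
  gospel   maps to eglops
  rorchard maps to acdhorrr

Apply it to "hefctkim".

cefhikmt

Rule — sort the characters into alphabetical order.
On "hefctkim" that produces "cefhikmt".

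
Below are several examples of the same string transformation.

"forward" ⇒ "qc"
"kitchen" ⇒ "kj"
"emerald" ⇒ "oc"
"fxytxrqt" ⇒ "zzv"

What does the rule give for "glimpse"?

nr

In each case the input is transformed by: shift every letter 2 places forward in the alphabet (wrapping around), then keep one character in every 3, starting at position 2 (positions 2nd, 5th, 8th, ...).
Doing the same to "glimpse": "nr".
(Check on "emerald": → "gogtcnf" → "oc" ✓)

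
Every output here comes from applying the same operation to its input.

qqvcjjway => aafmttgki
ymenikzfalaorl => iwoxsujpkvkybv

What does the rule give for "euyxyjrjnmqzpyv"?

oeihitbtxwajzif

In each case the input is transformed by: shift every letter 10 places forward in the alphabet (wrapping around).
For "euyxyjrjnmqzpyv" the result is "oeihitbtxwajzif".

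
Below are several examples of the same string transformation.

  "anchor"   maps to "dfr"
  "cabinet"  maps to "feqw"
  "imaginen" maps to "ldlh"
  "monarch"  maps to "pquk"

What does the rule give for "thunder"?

The transformation: shift every letter 3 places forward in the alphabet (wrapping around), then keep every other character starting from the first (positions 1st, 3rd, 5th, ...).
On "thunder": the first step gives "wkxqghu", and the second then gives "wxgu".
(Check on "anchor": → "dqfkru" → "dfr" ✓)

wxgu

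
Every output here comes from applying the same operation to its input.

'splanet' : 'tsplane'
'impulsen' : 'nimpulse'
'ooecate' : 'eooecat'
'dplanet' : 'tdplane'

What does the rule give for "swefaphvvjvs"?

Looking at the pairs, the operation is to move the last character to the front.
So "swefaphvvjvs" becomes "sswefaphvvjv".

sswefaphvvjv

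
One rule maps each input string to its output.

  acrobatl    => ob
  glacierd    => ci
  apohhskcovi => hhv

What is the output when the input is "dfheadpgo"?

eao

Rule — swap each adjacent pair of characters (1↔2, 3↔4, ...), then keep one character in every 3, starting at position 3 (positions 3rd, 6th, 9th, ...).
On "dfheadpgo": the first step gives "fdehdagpo", and the second then gives "eao".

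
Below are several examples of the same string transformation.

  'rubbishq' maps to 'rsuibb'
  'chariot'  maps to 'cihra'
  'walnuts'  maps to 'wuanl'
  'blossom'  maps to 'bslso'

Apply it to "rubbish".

riubb

Rule — delete the last 2 characters, then take characters alternately from the front and the back (1st, last, 2nd, 2nd-last, ...).
On "rubbish": the first step gives "rubbi", and the second then gives "riubb".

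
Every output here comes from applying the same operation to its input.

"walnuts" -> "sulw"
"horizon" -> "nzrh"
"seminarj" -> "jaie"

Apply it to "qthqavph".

Looking at the pairs, the operation is to reverse the string, then keep every other character starting from the first (positions 1st, 3rd, 5th, ...).
Applying that to "qthqavph" gives "hvqt".

hvqt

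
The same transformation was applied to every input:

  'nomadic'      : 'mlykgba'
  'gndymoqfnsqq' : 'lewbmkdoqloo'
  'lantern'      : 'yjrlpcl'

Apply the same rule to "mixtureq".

The pattern: shift every letter 2 places backward in the alphabet (wrapping around), then swap each adjacent pair of characters (1↔2, 3↔4, ...).
Working it through for "mixtureq": intermediate "kgvrspco", final "gkrvpsoc".

gkrvpsoc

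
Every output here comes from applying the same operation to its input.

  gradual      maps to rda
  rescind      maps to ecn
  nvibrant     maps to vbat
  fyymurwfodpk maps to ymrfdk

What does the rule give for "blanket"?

lne

Rule — keep every other character starting from the second (positions 2nd, 4th, 6th, ...).
On "blanket" that produces "lne".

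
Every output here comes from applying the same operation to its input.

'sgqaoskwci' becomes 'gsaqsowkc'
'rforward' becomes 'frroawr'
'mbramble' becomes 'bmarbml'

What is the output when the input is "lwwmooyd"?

In each case the input is transformed by: delete the last character, then swap each adjacent pair of characters (1↔2, 3↔4, ...).
For "lwwmooyd", step one produces "lwwmooy"; step two turns that into "wlmwooy".

wlmwooy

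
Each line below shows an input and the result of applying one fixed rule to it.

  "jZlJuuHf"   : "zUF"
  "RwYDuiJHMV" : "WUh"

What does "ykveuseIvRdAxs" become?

KUiDS

Looking at the pairs, the operation is to flip the case of every letter, then keep one character in every 3, starting at position 2 (positions 2nd, 5th, 8th, ...).
On "ykveuseIvRdAxs" that produces "KUiDS".
(Check on "RwYDuiJHMV": → "rWydUIjhmv" → "WUh" ✓)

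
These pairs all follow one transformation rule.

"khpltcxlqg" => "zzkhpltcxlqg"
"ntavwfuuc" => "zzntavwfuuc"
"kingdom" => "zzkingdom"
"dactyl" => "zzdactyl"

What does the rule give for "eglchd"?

zzeglchd

In each case the input is transformed by: prepend "zz".
Doing the same to "eglchd": "zzeglchd".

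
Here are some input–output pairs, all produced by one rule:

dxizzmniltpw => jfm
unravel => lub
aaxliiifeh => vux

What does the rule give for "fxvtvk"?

jla

The transformation: shift every letter 10 places backward in the alphabet (wrapping around), then keep only the last 3 characters.
Starting from "fxvtvk": after the first operation, "vnljla"; after the second, "jla".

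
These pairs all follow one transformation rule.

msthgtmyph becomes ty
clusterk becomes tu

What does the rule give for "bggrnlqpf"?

qr

What's happening: sort the characters into alphabetical order, then keep only the last 2 characters.
Applying both steps to "bggrnlqpf": "bfgglnpqr", then "qr".
(Check on "clusterk": → "ceklrstu" → "tu" ✓)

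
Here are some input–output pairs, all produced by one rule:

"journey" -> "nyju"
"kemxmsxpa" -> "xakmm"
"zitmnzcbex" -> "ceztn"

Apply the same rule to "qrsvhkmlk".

mkqsh

Rule — keep every other character starting from the first (positions 1st, 3rd, 5th, ...), then move the last 2 characters to the front (rotate right by 2).
"qrsvhkmlk" → "qshmk" → "mkqsh".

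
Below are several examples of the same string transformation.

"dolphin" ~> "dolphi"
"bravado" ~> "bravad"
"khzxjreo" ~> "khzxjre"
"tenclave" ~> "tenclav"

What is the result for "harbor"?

The pattern: delete the last character.
"harbor" → "harbo".

harbo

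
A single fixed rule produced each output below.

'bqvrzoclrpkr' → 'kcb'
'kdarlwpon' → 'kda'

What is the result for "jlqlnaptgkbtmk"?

gba

The rule is to sort the characters into reverse alphabetical order, then keep only the last 3 characters.
For "jlqlnaptgkbtmk" the result is "gba".
(Check on "kdarlwpon": → "wrponlkda" → "kda" ✓)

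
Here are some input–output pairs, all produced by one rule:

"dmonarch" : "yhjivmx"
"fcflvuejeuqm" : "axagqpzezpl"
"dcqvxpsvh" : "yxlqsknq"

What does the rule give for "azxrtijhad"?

vusmodecv

The transformation: delete the last character, then shift every letter 5 places backward in the alphabet (wrapping around).
On "azxrtijhad": the first step gives "azxrtijha", and the second then gives "vusmodecv".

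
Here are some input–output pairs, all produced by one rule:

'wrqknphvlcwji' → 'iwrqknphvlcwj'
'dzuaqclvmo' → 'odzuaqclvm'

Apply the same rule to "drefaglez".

The rule is to move the last character to the front.
Applying that to "drefaglez" gives "zdrefagle".

zdrefagle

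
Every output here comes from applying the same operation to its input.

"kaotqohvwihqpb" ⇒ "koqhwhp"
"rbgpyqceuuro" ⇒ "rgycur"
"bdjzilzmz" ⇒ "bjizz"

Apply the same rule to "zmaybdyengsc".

The pattern: keep every other character starting from the first (positions 1st, 3rd, 5th, ...).
On "zmaybdyengsc" that produces "zabyns".

zabyns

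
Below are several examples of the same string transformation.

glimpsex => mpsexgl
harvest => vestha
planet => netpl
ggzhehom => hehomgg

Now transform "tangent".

gentta

Looking at the pairs, the operation is to move the first 3 characters to the end (rotate left by 3), then delete the last character.
So "tangent" becomes "gentta".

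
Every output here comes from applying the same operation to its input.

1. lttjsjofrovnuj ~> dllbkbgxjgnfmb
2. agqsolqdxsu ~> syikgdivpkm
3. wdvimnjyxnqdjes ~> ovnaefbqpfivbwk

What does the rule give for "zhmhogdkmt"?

rzezgyvcel

What's happening: shift every letter 8 places backward in the alphabet (wrapping around).
Applying that to "zhmhogdkmt" gives "rzezgyvcel".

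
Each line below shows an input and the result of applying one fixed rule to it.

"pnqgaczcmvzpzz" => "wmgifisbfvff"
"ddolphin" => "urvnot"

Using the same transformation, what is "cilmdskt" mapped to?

Each output is the input with this applied: delete the first 2 characters, then shift every letter 6 places forward in the alphabet (wrapping around).
On "cilmdskt" that produces "rsjyqz".

rsjyqz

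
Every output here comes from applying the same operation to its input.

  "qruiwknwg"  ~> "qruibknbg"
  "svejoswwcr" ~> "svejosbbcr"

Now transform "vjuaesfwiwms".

vjuaesfbibms

Rule — replace every "w" with "b".
So "vjuaesfwiwms" becomes "vjuaesfbibms".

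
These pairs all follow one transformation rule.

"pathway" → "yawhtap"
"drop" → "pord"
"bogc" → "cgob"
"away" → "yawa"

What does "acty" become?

Each output is the input with this applied: reverse the string.
For "acty" the result is "ytca".

ytca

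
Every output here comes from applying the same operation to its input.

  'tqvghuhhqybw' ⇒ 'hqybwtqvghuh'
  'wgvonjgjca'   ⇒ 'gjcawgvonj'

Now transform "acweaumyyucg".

yyucgacweaum

Each output is the input with this applied: swap the front and back halves of the string, then move the first character to the end.
"acweaumyyucg" → "myyucgacweau" → "yyucgacweaum".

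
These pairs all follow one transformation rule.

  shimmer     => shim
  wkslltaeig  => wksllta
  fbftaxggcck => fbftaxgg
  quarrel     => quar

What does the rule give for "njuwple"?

njuw

What's happening: delete the last 3 characters.
So "njuwple" becomes "njuw".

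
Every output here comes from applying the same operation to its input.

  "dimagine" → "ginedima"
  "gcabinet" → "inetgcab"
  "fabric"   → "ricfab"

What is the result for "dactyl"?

tyldac

The rule is to swap the front and back halves of the string.
Doing the same to "dactyl": "tyldac".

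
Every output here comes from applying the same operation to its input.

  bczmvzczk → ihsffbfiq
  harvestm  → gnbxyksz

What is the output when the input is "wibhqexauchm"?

The rule is to swap each adjacent pair of characters (1↔2, 3↔4, ...), then shift every letter 6 places forward in the alphabet (wrapping around).
On "wibhqexauchm": the first step gives "iwhbeqaxcumh", and the second then gives "ocnhkwgdiasn".

ocnhkwgdiasn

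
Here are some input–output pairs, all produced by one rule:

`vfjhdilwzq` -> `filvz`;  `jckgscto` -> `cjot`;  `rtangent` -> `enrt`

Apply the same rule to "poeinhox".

hnox

Rule — sort the characters into alphabetical order, then keep every other character starting from the second (positions 2nd, 4th, 6th, ...).
Working it through for "poeinhox": intermediate "ehinoopx", final "hnox".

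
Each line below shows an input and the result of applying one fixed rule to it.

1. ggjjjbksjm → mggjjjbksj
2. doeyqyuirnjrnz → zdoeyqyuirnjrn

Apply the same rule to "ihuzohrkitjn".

The rule is to move the last character to the front.
Doing the same to "ihuzohrkitjn": "nihuzohrkitj".

nihuzohrkitj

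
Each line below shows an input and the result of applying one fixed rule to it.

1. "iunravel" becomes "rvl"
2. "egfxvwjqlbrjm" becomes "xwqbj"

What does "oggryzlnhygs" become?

Rule — keep every other character starting from the second (positions 2nd, 4th, 6th, ...), then delete the first character.
For "oggryzlnhygs", step one produces "grznys"; step two turns that into "rznys".

rznys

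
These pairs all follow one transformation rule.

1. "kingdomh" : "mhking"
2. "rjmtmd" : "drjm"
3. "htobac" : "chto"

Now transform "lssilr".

rlss

In each case the input is transformed by: swap the front and back halves of the string, then delete the first 2 characters.
Starting from "lssilr": after the first operation, "ilrlss"; after the second, "rlss".
(Check on "rjmtmd": → "tmdrjm" → "drjm" ✓)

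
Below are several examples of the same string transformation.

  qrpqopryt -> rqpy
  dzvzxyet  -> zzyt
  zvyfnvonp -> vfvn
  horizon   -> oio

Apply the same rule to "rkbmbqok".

The transformation: keep every other character starting from the second (positions 2nd, 4th, 6th, ...).
Doing the same to "rkbmbqok": "kmqk".

kmqk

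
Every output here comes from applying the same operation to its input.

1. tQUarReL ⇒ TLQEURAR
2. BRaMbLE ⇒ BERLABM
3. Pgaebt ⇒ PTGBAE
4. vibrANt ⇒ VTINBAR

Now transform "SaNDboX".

SXAONBD

The transformation: take characters alternately from the front and the back (1st, last, 2nd, 2nd-last, ...), then convert every letter to uppercase.
Applying that to "SaNDboX" gives "SXAONBD".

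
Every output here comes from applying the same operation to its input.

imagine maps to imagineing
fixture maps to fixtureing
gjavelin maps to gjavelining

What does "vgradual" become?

vgradualing

Rule — append "ing".
Doing the same to "vgradual": "vgradualing".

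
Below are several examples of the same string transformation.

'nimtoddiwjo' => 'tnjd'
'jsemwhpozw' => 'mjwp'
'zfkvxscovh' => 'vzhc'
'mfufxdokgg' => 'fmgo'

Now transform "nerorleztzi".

Each output is the input with this applied: keep one character in every 3, starting at position 1 (positions 1st, 4th, 7th, ...), then swap each adjacent pair of characters (1↔2, 3↔4, ...).
"nerorleztzi" → "onze".

onze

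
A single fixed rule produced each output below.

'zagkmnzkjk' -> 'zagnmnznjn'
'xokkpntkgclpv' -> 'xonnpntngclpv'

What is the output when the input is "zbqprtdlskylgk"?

zbqprtdlsnylgn

The pattern: replace every "k" with "n".
Applying that to "zbqprtdlskylgk" gives "zbqprtdlsnylgn".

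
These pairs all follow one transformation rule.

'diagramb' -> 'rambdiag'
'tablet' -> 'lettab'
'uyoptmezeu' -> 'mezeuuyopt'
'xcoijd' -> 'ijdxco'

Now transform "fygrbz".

rbzfyg

The transformation: swap the front and back halves of the string.
Doing the same to "fygrbz": "rbzfyg".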